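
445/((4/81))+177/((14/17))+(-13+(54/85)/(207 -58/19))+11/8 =169962498081/18445000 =9214.56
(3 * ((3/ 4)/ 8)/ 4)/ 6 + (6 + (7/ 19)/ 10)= 6.05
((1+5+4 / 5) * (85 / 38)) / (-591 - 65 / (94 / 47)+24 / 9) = -0.02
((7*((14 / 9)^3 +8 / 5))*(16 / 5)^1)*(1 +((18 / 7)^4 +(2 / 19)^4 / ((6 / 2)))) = 13132835162796544 / 2443978131525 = 5373.55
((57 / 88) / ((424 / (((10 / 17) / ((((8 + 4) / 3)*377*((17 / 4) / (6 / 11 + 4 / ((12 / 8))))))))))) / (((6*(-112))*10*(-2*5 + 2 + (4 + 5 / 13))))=19 / 1024939711488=0.00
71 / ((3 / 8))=189.33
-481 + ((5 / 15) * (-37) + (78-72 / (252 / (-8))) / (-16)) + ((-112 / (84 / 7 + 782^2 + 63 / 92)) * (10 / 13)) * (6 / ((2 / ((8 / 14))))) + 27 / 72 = -3059438794901 / 6143742150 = -497.98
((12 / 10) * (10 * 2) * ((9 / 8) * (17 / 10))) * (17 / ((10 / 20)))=7803 / 5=1560.60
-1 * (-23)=23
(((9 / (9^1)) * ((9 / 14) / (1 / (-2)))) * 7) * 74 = -666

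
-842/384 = -421/192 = -2.19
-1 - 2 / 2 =-2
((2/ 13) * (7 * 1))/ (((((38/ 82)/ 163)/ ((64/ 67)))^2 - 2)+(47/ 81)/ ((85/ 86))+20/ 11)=193966860131573760/ 72992948172365819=2.66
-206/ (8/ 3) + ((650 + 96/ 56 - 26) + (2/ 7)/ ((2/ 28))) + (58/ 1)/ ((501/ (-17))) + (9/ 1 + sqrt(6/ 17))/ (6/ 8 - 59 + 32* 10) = 4* sqrt(102)/ 17799 + 2695272325/ 4895772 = 550.53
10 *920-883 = 8317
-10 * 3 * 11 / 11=-30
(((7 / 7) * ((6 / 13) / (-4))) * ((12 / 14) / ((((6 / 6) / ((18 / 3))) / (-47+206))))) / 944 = -4293 / 42952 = -0.10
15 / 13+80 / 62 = 985 / 403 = 2.44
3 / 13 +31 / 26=37 / 26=1.42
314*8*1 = 2512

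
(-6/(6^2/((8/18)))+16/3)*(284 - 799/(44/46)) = -287053/99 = -2899.53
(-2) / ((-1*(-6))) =-1 / 3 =-0.33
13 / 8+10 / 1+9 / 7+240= 14163 / 56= 252.91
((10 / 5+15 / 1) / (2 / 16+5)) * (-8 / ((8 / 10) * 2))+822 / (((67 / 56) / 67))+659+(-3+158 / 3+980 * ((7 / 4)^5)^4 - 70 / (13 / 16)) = 31279518041097815027179 / 439529773203456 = 71165868.50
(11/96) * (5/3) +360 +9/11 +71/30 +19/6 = 5806033/15840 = 366.54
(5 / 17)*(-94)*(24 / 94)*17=-120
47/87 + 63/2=5575/174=32.04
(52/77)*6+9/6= 855/154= 5.55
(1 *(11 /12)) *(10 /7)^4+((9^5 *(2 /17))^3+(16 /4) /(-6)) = 3954756865311189750 /11796113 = 335259323584.91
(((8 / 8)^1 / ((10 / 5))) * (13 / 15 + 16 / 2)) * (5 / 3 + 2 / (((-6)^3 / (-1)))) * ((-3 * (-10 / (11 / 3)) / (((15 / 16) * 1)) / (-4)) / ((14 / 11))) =-3439 / 270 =-12.74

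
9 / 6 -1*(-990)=991.50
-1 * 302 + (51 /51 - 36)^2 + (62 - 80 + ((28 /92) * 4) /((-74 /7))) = 904.88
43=43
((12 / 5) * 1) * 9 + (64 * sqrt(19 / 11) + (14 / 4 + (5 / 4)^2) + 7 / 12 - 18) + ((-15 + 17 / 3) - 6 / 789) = 84.02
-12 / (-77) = 0.16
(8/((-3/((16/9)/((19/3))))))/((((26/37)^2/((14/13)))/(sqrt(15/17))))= -613312 * sqrt(255)/6386679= -1.53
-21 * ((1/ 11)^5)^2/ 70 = -3/ 259374246010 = -0.00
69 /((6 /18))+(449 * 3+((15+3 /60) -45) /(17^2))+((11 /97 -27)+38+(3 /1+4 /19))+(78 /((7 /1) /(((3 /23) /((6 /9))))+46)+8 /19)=1538256113061 /980033680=1569.60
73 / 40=1.82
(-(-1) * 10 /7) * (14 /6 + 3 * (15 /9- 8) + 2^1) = -440 /21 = -20.95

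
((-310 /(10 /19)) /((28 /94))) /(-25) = 27683 /350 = 79.09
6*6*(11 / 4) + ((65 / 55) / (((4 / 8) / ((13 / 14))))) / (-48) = 365735 / 3696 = 98.95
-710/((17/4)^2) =-11360/289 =-39.31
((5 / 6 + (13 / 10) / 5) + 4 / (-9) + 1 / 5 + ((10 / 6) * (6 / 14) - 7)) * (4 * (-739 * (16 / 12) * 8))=809991296 / 4725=171426.73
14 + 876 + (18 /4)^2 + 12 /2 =3665 /4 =916.25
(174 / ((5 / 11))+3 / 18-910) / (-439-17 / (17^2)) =268787 / 223920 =1.20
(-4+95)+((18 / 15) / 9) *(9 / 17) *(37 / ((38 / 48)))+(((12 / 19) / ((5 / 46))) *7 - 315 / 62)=13006097 / 100130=129.89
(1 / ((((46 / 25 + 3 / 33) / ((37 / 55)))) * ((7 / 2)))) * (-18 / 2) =-0.90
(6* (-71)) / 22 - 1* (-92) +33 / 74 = 59489 / 814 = 73.08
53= 53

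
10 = 10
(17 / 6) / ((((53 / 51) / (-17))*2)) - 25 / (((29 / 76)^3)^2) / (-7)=1000853052620289 / 882717808364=1133.83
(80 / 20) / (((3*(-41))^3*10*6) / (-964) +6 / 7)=6748 / 195392481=0.00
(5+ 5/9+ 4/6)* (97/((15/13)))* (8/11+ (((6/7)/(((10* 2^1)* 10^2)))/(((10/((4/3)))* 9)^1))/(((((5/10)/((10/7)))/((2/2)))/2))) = 4449029936/11694375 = 380.44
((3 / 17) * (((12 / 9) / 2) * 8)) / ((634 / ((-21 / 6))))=-28 / 5389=-0.01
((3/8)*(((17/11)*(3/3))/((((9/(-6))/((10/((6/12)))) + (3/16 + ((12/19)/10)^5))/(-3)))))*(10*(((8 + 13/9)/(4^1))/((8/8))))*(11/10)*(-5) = 55905672734375/27856362582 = 2006.93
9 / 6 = 3 / 2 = 1.50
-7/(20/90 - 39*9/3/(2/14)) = 63/7369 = 0.01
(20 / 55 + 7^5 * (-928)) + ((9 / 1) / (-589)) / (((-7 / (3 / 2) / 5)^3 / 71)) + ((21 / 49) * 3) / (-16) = -15596894.38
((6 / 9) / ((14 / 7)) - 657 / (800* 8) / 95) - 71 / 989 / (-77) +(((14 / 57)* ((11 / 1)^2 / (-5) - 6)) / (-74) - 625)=-624.57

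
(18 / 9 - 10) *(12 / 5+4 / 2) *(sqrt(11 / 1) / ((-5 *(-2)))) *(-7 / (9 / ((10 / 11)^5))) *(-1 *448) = -100352000 *sqrt(11) / 131769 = -2525.86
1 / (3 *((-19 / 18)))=-6 / 19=-0.32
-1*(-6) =6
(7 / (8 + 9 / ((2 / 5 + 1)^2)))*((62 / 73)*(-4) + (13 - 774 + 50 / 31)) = -592080083 / 1396271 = -424.04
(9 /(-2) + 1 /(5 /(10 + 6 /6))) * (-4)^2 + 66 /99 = -542 /15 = -36.13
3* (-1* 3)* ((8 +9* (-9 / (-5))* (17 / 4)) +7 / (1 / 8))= -23913 / 20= -1195.65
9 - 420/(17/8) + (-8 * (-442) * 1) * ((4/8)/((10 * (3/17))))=813.22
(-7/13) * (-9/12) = 0.40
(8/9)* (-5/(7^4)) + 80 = 1728680/21609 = 80.00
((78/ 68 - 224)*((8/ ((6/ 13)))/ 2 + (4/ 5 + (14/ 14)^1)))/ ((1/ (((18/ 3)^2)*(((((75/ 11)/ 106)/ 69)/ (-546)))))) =5947945/ 41487446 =0.14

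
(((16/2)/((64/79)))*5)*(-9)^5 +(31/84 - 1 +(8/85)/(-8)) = -41633982853/14280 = -2915545.02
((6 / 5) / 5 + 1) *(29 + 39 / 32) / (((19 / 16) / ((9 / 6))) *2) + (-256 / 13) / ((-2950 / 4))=69054901 / 2914600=23.69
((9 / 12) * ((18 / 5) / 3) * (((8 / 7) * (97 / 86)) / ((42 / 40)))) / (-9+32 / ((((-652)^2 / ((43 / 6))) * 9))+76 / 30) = -4175052660 / 24435428927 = -0.17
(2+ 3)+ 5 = 10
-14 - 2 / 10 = -71 / 5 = -14.20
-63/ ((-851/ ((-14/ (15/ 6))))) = -1764/ 4255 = -0.41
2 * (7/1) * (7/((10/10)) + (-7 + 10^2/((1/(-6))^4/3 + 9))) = 777600/4999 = 155.55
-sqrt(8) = -2 * sqrt(2) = -2.83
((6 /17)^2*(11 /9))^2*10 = 19360 /83521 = 0.23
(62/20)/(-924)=-31/9240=-0.00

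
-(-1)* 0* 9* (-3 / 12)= 0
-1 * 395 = -395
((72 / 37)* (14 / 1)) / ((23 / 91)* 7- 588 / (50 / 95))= -65520 / 2682611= -0.02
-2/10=-1/5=-0.20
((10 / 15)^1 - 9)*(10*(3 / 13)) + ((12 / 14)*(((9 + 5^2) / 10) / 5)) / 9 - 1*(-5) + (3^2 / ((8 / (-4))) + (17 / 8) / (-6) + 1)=-1967803 / 109200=-18.02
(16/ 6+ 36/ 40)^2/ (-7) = -11449/ 6300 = -1.82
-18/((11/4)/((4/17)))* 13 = -3744/187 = -20.02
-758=-758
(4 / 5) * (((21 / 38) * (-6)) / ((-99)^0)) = -252 / 95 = -2.65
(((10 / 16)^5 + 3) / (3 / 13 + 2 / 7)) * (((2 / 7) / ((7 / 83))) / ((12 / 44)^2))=13242468811 / 48513024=272.97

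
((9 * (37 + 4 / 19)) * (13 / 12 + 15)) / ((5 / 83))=33976299 / 380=89411.31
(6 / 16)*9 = 27 / 8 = 3.38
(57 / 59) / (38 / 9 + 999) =0.00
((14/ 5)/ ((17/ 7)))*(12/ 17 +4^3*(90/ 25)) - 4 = 1896212/ 7225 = 262.45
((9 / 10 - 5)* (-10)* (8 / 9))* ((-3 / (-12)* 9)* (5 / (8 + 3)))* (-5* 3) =-559.09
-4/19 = -0.21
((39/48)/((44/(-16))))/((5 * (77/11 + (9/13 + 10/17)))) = -0.01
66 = 66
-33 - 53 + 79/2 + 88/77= -635/14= -45.36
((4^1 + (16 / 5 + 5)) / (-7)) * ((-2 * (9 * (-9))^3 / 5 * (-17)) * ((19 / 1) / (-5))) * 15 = -62825892138 / 175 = -359005097.93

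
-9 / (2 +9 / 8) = -72 / 25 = -2.88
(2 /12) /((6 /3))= 1 /12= 0.08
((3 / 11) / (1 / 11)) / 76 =3 / 76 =0.04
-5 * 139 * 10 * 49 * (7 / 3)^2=-16686950 / 9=-1854105.56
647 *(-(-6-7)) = 8411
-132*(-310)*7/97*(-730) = -209101200/97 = -2155682.47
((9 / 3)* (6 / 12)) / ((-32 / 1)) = -3 / 64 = -0.05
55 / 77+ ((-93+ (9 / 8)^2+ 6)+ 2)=-37193 / 448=-83.02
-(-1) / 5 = 1 / 5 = 0.20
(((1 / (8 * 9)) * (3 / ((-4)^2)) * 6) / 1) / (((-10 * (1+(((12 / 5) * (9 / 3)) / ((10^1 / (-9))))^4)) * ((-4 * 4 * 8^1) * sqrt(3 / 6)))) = 78125 * sqrt(2) / 11290839629824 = 0.00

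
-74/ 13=-5.69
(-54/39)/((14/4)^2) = -72/637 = -0.11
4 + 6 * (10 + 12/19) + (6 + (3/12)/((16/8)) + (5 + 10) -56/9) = 113123/1368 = 82.69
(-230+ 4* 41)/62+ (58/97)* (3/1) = 2193/3007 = 0.73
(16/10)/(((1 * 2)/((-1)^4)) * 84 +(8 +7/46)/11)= 4048/426915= 0.01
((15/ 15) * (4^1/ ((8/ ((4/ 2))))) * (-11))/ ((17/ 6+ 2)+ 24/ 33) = -726/ 367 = -1.98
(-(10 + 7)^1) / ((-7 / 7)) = 17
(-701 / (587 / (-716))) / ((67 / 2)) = 1003832 / 39329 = 25.52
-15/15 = -1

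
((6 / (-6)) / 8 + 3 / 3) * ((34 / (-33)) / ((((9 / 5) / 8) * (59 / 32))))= -38080 / 17523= -2.17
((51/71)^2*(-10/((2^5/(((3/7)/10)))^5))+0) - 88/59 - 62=-106493858355494293930537/1677292483442114560000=-63.49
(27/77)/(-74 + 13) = -27/4697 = -0.01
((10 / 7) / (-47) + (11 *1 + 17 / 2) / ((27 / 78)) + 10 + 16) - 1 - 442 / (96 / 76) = -1060487 / 3948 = -268.61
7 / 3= 2.33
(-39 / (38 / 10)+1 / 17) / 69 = -0.15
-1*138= -138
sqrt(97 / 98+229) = sqrt(45078) / 14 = 15.17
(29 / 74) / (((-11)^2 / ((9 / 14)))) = 261 / 125356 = 0.00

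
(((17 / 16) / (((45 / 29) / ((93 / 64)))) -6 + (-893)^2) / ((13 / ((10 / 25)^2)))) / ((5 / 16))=942210751 / 30000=31407.03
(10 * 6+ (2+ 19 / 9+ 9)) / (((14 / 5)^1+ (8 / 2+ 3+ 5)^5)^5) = 1028125 / 13415847754057150470143172365808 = 0.00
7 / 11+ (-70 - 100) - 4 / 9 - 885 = -104426 / 99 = -1054.81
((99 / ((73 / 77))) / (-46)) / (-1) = 2.27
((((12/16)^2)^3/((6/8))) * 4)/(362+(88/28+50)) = 1701/743936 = 0.00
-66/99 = -2/3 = -0.67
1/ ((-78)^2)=1/ 6084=0.00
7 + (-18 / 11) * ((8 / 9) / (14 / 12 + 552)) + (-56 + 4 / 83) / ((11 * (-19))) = 418284895 / 57574693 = 7.27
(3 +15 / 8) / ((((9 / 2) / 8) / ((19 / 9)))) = 494 / 27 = 18.30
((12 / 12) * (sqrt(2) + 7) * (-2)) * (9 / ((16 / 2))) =-63 / 4 - 9 * sqrt(2) / 4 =-18.93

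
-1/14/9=-0.01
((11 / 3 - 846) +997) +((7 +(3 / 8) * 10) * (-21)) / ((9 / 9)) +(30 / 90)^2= -2555 / 36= -70.97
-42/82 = -21/41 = -0.51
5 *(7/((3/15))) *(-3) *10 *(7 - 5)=-10500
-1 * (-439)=439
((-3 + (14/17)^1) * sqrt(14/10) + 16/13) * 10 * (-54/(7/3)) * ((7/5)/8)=-648/13 + 2997 * sqrt(35)/170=54.45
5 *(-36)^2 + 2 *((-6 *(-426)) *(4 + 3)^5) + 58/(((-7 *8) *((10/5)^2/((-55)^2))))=9623385043/112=85923080.74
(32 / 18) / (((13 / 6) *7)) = 32 / 273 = 0.12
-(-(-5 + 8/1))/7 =3/7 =0.43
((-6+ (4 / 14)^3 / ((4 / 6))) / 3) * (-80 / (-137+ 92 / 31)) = -338272 / 285033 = -1.19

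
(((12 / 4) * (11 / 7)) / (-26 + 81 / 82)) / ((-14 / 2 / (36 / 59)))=97416 / 5929441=0.02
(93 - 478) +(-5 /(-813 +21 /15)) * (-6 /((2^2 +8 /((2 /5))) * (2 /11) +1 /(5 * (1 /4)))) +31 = -354.01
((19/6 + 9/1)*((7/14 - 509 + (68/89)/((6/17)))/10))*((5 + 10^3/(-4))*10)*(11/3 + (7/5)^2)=204070758101/24030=8492332.84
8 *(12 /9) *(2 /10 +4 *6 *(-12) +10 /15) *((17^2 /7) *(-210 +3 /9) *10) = 50107569088 /189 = 265119413.16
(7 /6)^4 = 2401 /1296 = 1.85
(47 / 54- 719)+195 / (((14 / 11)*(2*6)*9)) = -1083667 / 1512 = -716.71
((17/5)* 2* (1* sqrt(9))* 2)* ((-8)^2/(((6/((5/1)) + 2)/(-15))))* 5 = -61200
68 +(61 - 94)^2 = 1157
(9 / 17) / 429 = 0.00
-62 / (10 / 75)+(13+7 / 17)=-7677 / 17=-451.59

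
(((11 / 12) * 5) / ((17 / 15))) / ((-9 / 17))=-275 / 36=-7.64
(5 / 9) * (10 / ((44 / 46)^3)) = 304175 / 47916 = 6.35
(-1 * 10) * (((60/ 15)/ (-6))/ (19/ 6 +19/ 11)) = 440/ 323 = 1.36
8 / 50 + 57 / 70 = 341 / 350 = 0.97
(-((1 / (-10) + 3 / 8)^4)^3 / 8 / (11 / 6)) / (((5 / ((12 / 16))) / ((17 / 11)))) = -3968425963953 / 1342177280000000000000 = -0.00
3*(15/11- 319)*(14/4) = -36687/11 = -3335.18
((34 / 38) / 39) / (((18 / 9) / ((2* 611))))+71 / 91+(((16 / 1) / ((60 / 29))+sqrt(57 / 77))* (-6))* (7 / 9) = -1656556 / 77805- 2* sqrt(4389) / 33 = -25.31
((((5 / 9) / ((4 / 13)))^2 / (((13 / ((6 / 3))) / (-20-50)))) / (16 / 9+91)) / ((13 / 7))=-0.20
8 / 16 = 1 / 2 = 0.50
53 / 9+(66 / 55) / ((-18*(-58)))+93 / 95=6.87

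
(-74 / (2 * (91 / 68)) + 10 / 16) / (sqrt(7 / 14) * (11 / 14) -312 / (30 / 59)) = 5410075 * sqrt(2) / 191866770316 + 162498980 / 3689745583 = 0.04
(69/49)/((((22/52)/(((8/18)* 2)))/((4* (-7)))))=-19136/231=-82.84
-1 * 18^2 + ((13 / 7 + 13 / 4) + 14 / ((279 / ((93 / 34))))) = -455183 / 1428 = -318.76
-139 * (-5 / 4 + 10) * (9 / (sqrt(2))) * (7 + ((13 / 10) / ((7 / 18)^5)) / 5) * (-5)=19044494667 * sqrt(2) / 19208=1402175.27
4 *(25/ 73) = 1.37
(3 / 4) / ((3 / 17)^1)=17 / 4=4.25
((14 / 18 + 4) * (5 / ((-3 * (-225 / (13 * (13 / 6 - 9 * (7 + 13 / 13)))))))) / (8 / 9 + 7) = -234221 / 57510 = -4.07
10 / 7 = 1.43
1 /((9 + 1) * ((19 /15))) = 3 /38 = 0.08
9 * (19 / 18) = 19 / 2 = 9.50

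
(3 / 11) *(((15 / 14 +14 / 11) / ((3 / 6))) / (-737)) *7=-1083 / 89177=-0.01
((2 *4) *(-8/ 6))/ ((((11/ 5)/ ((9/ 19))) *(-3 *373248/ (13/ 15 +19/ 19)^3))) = 1372/ 102843675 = 0.00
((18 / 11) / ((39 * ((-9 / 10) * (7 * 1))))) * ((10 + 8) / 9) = -40 / 3003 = -0.01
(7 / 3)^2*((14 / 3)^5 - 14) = 26186678 / 2187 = 11973.79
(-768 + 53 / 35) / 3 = -255.50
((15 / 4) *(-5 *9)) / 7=-675 / 28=-24.11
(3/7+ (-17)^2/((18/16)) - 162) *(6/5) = 2402/21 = 114.38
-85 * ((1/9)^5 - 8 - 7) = 1275.00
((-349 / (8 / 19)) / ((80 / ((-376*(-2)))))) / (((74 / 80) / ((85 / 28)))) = -26490845 / 1036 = -25570.31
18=18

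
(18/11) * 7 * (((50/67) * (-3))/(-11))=2.33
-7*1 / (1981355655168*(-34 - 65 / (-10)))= 7 / 54487280517120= 0.00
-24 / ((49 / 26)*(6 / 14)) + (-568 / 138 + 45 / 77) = -176635 / 5313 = -33.25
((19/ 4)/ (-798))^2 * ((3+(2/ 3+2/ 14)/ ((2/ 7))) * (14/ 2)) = 5/ 3456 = 0.00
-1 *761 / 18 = -761 / 18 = -42.28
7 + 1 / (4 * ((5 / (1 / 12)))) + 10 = 17.00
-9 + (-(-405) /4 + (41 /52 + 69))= 4213 /26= 162.04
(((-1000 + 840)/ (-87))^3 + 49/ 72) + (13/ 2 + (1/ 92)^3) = 6871468575407/ 512768384064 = 13.40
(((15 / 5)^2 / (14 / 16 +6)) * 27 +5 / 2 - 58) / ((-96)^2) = -739 / 337920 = -0.00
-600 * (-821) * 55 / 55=492600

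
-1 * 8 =-8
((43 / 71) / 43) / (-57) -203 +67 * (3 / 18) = -517567 / 2698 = -191.83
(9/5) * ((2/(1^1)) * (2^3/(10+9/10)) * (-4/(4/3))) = -864/109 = -7.93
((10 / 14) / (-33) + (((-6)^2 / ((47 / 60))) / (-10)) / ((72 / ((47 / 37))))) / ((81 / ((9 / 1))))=-878 / 76923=-0.01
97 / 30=3.23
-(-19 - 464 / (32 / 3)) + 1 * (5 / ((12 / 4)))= 64.17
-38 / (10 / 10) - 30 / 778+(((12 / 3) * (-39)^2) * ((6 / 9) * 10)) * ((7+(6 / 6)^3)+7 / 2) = 181430363 / 389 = 466401.96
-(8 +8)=-16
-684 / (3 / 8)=-1824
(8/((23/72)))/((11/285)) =164160/253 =648.85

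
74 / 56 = 37 / 28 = 1.32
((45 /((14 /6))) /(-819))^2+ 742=301080823 /405769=742.00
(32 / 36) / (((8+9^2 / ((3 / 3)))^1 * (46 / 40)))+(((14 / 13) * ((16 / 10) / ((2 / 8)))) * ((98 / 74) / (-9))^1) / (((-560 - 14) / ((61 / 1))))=23507584 / 201844435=0.12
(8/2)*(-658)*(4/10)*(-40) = 42112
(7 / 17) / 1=7 / 17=0.41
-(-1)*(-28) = -28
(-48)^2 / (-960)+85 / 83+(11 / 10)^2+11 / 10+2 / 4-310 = -2561097 / 8300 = -308.57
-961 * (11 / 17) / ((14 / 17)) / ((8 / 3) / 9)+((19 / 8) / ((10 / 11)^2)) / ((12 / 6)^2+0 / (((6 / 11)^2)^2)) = -57067307 / 22400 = -2547.65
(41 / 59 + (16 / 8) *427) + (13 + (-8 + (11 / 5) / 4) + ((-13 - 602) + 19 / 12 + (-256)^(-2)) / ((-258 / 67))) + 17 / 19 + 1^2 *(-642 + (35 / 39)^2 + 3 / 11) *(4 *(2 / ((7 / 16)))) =-13194930275885217499 / 1233254427525120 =-10699.28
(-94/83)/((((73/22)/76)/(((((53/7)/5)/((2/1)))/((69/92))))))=-16659808/636195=-26.19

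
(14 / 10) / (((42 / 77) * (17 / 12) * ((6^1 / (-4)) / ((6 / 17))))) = -616 / 1445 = -0.43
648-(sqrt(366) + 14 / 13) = 627.79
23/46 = 1/2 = 0.50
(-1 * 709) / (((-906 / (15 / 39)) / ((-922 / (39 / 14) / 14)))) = -1634245 / 229671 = -7.12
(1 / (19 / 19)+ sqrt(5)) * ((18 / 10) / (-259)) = -9 * sqrt(5) / 1295 - 9 / 1295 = -0.02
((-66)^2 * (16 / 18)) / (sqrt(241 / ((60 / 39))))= 7744 * sqrt(15665) / 3133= 309.36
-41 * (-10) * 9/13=3690/13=283.85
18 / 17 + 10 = 188 / 17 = 11.06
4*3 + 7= 19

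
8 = 8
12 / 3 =4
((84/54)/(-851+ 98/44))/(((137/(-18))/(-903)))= -556248/2558201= -0.22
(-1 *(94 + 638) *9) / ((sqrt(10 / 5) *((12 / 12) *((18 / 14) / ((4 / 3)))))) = -3416 *sqrt(2) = -4830.95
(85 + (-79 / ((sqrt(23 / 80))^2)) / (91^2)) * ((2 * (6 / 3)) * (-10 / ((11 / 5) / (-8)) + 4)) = 2612824560 / 190463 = 13718.28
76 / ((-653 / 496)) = -37696 / 653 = -57.73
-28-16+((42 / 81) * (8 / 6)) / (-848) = -377791 / 8586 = -44.00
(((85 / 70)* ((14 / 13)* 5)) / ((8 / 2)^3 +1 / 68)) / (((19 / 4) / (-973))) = -22495760 / 1075191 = -20.92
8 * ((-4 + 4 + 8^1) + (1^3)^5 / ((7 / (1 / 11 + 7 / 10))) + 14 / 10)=5860 / 77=76.10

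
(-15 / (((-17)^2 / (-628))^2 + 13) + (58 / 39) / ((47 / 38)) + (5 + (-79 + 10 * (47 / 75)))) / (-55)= 1077119835076 / 875496446825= 1.23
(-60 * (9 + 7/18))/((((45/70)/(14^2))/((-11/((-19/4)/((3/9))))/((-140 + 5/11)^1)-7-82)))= 7222724371408/472473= 15287062.69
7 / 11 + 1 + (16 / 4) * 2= 106 / 11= 9.64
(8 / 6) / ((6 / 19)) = 38 / 9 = 4.22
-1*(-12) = 12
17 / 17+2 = 3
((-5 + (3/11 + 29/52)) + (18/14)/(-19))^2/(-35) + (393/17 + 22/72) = 710042153429723/30992371890480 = 22.91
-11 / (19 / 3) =-33 / 19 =-1.74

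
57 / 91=0.63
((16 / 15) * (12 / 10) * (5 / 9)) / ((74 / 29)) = 464 / 1665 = 0.28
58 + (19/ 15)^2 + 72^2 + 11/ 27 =3539708/ 675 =5244.01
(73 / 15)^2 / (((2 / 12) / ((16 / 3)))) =170528 / 225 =757.90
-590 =-590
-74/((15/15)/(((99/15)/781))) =-222/355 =-0.63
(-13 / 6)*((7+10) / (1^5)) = -221 / 6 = -36.83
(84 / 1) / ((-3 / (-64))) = 1792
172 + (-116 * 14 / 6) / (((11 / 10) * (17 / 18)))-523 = -611.53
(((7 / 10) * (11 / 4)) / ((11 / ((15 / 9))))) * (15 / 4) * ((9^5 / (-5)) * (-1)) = 413343 / 32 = 12916.97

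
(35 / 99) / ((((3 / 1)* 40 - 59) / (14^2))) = 1.14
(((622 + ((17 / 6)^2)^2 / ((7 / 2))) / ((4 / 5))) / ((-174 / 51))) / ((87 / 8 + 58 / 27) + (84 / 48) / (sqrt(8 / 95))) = -23951007685 / 1044325212 + 2222258445 * sqrt(190) / 2884326776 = -12.31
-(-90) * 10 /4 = 225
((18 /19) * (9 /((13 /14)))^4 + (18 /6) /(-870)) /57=1315686760061 /8970153270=146.67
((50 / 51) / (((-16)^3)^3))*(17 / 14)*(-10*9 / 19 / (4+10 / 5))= 0.00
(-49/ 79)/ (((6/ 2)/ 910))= -188.14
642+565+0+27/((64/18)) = 38867/32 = 1214.59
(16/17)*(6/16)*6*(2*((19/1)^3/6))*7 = 576156/17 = 33891.53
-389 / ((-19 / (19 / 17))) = 389 / 17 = 22.88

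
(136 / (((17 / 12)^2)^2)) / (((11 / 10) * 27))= 61440 / 54043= 1.14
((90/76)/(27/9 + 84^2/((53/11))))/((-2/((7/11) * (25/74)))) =-5565/64152968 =-0.00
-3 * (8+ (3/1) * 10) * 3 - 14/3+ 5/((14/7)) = -2065/6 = -344.17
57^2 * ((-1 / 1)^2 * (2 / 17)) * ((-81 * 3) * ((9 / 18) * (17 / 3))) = -263169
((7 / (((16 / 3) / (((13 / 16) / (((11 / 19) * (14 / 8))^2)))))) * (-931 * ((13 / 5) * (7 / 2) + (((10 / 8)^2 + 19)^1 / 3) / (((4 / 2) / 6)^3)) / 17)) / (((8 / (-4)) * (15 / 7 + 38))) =203599558617 / 1479723520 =137.59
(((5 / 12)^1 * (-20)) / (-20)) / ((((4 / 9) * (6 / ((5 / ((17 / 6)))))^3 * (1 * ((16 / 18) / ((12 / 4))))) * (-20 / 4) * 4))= -10125 / 2515456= -0.00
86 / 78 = 1.10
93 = 93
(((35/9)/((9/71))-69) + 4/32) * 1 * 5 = -123755/648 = -190.98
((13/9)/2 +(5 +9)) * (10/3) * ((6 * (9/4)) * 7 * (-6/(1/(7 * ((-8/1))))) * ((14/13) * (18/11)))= 392666400/143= 2745918.88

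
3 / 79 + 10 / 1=793 / 79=10.04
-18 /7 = -2.57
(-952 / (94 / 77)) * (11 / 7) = -57596 / 47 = -1225.45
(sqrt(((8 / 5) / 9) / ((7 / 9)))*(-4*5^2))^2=16000 / 7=2285.71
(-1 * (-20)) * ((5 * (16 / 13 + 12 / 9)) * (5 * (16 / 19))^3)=5120000000 / 267501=19140.12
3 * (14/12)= 7/2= 3.50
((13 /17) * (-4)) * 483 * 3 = -4432.24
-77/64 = -1.20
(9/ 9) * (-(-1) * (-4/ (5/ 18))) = -72/ 5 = -14.40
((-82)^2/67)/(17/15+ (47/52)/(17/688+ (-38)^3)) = 5499951239380/62109393357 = 88.55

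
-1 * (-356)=356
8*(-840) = -6720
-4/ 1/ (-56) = 1/ 14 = 0.07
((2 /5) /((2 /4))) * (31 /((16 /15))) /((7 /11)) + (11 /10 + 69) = 14929 /140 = 106.64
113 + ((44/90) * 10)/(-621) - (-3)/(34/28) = 10970459/95013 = 115.46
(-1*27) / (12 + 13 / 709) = -19143 / 8521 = -2.25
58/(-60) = -0.97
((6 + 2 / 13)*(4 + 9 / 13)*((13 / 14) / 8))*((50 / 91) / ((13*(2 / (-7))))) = -7625 / 15379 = -0.50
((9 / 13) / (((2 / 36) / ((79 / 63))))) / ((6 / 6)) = 1422 / 91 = 15.63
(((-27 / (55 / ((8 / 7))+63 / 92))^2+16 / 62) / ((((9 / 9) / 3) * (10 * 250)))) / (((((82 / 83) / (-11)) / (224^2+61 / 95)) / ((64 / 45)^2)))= -1047563608421877673984 / 1369560065476640625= -764.89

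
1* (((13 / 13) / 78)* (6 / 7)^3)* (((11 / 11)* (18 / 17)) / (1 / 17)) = 648 / 4459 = 0.15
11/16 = 0.69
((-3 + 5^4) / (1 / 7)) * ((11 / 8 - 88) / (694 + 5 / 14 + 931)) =-3520209 / 15170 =-232.05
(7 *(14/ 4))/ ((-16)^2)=49/ 512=0.10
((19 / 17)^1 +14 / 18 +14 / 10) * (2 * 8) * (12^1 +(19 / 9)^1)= 5122672 / 6885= 744.03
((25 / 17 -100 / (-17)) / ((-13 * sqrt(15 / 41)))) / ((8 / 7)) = -175 * sqrt(615) / 5304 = -0.82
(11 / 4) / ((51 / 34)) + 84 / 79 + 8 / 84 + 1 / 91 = 43175 / 14378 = 3.00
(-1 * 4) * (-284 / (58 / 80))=45440 / 29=1566.90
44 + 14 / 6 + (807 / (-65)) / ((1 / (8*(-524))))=10157867 / 195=52091.63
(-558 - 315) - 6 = -879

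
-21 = -21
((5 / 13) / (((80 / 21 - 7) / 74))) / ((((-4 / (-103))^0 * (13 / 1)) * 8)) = -3885 / 45292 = -0.09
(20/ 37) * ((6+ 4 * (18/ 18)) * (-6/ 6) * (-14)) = 2800/ 37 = 75.68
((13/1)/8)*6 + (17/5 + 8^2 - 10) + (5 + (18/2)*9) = 3063/20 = 153.15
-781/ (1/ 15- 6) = 11715/ 89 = 131.63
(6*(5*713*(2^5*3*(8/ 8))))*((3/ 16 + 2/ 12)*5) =3636300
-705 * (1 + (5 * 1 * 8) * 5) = -141705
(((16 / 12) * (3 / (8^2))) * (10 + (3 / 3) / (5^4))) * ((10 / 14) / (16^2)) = 893 / 512000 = 0.00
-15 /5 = -3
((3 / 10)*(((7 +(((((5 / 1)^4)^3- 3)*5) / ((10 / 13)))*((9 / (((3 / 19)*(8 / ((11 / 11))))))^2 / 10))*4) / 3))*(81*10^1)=417626582145147 / 160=2610166138407.17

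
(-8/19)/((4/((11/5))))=-22/95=-0.23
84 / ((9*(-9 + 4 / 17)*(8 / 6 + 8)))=-0.11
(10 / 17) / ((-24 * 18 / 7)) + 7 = 25669 / 3672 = 6.99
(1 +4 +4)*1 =9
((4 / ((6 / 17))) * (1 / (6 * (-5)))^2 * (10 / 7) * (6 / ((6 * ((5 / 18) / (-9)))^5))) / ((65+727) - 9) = -2007666 / 3171875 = -0.63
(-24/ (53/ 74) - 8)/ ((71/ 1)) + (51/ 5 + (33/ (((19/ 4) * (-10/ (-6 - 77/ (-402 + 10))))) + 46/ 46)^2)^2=9503406855189900843/ 7535650643987200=1261.13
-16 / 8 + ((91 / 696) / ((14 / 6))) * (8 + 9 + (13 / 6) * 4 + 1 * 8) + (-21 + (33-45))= -23047 / 696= -33.11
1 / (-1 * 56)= -1 / 56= -0.02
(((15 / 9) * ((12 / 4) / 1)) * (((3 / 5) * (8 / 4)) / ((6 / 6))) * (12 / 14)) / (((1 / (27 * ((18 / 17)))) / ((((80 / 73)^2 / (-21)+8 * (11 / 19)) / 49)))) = 56724318144 / 4132762067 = 13.73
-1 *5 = -5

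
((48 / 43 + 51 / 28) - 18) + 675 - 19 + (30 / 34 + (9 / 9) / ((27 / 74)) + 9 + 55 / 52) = 1175738674 / 1796067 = 654.62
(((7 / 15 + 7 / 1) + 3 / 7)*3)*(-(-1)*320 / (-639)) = -53056 / 4473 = -11.86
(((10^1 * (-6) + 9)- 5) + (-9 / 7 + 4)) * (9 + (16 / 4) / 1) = -4849 / 7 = -692.71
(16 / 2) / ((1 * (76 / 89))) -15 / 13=2029 / 247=8.21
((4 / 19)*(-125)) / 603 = -500 / 11457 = -0.04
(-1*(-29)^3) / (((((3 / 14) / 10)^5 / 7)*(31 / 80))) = 734551414016000000 / 7533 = 97511139521571.75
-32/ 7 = -4.57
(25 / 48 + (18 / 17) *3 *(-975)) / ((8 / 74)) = -93490675 / 3264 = -28642.98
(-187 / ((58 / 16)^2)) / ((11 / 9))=-9792 / 841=-11.64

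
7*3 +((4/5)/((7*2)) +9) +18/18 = 1087/35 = 31.06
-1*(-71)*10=710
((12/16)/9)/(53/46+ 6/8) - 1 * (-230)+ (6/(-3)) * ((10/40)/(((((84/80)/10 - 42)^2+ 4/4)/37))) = 8483629846493/36880011525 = 230.03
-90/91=-0.99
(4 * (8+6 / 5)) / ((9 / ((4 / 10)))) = 368 / 225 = 1.64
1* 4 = 4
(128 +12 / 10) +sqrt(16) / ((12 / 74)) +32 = 2788 / 15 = 185.87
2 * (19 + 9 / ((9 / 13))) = 64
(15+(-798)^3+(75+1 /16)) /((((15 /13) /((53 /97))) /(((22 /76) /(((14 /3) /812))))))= -1787057328005521 /147440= -12120573304.43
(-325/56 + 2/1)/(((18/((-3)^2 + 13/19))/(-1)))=1633/798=2.05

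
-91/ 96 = -0.95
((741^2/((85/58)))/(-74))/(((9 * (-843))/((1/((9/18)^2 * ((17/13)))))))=92001572/45070995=2.04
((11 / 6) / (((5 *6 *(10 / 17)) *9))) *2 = 187 / 8100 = 0.02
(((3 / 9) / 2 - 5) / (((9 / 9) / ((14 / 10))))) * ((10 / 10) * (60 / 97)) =-406 / 97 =-4.19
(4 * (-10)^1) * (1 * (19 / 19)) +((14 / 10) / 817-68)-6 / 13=-5759759 / 53105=-108.46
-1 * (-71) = 71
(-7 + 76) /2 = 69 /2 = 34.50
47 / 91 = 0.52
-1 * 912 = -912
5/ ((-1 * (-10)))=0.50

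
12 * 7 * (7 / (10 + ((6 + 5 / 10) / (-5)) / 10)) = 2800 / 47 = 59.57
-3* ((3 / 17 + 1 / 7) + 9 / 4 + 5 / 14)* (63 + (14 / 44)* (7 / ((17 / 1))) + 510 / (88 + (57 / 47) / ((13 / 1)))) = -165656063271 / 273775480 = -605.08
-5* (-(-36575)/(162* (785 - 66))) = -182875/116478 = -1.57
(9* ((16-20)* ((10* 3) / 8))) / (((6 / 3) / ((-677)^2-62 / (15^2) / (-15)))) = -1546860437 / 50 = -30937208.74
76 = 76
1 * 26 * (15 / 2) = 195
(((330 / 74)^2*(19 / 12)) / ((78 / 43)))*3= 7414275 / 142376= 52.08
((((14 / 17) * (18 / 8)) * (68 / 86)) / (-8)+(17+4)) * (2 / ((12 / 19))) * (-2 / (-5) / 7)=6479 / 1720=3.77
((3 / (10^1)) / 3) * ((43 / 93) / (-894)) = -0.00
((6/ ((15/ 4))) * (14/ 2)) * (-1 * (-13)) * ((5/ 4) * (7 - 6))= 182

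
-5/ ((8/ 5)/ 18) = -225/ 4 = -56.25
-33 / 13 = -2.54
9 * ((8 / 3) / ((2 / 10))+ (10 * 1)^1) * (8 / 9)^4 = 131.10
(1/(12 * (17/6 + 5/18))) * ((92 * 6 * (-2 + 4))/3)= 69/7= 9.86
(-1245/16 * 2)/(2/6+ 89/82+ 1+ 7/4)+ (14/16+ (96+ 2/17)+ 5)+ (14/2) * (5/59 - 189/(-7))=254.25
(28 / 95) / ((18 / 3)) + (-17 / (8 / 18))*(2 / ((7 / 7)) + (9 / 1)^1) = -479599 / 1140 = -420.70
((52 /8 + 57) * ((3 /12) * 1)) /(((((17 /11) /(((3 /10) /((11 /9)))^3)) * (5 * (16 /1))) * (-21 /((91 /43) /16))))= -10832211 /905738240000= -0.00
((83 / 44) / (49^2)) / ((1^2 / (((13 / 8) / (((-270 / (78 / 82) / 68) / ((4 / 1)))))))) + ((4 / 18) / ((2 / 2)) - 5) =-4.78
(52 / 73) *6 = 312 / 73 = 4.27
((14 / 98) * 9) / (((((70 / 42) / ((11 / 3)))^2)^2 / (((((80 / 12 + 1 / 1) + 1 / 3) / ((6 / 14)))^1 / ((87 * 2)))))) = 58564 / 18125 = 3.23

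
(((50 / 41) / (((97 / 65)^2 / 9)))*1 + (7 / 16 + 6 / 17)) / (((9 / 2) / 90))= 3000401675 / 26232292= 114.38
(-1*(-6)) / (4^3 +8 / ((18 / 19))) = 27 / 326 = 0.08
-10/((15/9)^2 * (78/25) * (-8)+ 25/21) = 70/477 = 0.15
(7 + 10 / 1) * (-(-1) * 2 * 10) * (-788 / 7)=-267920 / 7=-38274.29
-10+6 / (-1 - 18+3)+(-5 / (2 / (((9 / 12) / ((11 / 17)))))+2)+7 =-47 / 11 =-4.27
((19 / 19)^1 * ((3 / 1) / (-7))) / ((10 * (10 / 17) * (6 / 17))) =-289 / 1400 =-0.21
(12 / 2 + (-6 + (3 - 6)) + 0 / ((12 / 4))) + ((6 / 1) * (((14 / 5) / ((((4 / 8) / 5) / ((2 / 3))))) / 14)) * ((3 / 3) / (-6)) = -13 / 3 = -4.33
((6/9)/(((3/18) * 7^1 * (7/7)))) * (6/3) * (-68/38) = -272/133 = -2.05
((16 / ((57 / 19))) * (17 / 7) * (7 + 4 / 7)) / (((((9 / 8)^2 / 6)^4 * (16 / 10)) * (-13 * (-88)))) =302325432320 / 11171421261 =27.06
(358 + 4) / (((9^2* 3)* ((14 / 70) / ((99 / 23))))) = 19910 / 621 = 32.06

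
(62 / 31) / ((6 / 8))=8 / 3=2.67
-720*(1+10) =-7920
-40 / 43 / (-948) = 10 / 10191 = 0.00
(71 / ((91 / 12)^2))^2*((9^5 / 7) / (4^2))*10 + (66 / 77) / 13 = 3857783126622 / 480024727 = 8036.63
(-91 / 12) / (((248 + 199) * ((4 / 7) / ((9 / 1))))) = -637 / 2384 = -0.27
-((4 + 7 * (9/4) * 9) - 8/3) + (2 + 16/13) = -21817/156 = -139.85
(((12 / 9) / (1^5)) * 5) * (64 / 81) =1280 / 243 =5.27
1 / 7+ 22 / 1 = 155 / 7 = 22.14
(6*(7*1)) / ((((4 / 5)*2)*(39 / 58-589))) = -3045 / 68246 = -0.04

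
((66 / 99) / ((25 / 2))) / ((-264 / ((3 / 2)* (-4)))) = 1 / 825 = 0.00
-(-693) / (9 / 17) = 1309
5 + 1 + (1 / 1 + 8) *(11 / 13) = 177 / 13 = 13.62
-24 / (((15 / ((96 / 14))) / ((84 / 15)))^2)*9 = -884736 / 625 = -1415.58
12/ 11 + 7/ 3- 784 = -25759/ 33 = -780.58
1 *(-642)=-642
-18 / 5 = -3.60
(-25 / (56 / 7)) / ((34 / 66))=-825 / 136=-6.07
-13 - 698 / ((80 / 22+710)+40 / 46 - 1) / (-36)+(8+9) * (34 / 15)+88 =1844964191 / 16246530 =113.56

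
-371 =-371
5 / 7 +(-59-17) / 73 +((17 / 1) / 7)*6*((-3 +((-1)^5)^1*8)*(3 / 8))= -123527 / 2044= -60.43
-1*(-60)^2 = -3600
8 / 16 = 1 / 2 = 0.50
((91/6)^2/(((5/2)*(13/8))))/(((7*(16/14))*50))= 637/4500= 0.14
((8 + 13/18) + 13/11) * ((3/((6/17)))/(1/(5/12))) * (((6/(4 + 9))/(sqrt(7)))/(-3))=-166685 * sqrt(7)/216216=-2.04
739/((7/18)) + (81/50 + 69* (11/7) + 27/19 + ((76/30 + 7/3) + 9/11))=442727249/219450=2017.44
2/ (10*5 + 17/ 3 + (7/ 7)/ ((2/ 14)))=3/ 94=0.03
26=26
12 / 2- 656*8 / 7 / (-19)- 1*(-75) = 16021 / 133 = 120.46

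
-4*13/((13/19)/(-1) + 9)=-494/79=-6.25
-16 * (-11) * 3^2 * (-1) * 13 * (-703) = 14476176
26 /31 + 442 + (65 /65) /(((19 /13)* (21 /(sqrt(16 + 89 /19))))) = 13* sqrt(7467) /7581 + 13728 /31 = 442.99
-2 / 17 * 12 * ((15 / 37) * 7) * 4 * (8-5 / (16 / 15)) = -33390 / 629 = -53.08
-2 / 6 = -1 / 3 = -0.33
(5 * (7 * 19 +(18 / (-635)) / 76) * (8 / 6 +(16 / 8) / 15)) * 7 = 247114637 / 36195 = 6827.31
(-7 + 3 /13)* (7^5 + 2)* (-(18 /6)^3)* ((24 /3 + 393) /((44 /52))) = 1455928344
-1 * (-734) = 734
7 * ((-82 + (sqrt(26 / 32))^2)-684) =-85701 / 16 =-5356.31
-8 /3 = -2.67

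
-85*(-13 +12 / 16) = 1041.25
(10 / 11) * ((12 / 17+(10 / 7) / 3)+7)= 29210 / 3927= 7.44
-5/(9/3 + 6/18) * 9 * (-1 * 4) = 54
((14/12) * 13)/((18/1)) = 0.84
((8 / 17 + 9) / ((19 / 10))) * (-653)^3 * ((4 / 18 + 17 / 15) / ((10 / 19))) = -2734609101217 / 765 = -3574652419.89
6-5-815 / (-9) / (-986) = 8059 / 8874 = 0.91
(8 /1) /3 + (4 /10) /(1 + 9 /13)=479 /165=2.90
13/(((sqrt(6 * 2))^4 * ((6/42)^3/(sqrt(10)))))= 4459 * sqrt(10)/144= 97.92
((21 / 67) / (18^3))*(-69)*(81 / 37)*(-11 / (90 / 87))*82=2105719 / 297480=7.08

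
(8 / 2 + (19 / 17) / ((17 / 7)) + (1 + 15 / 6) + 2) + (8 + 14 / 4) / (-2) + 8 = 14115 / 1156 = 12.21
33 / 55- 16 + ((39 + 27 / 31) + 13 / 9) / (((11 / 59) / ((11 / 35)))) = 54.25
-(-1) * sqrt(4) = 2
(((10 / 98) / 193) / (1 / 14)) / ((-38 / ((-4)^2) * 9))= -80 / 231021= -0.00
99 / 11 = 9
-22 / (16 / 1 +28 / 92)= -506 / 375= -1.35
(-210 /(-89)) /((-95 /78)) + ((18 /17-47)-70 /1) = -3388653 /28747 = -117.88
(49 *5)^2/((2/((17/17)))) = 60025/2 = 30012.50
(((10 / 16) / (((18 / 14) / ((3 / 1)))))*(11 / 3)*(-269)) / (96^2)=-0.16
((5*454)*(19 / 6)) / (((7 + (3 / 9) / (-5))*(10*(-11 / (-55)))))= 107825 / 208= 518.39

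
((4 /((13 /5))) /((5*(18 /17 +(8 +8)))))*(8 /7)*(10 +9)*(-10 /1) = -10336 /2639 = -3.92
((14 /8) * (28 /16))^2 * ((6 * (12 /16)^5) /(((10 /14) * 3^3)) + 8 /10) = 5371037 /655360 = 8.20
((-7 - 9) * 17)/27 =-272/27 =-10.07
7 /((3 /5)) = 35 /3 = 11.67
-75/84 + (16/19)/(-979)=-465473/520828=-0.89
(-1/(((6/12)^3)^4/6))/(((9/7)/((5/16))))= -17920/3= -5973.33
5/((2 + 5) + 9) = 0.31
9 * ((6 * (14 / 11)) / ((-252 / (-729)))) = 2187 / 11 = 198.82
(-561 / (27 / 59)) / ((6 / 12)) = -22066 / 9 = -2451.78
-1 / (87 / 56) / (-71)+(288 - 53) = 1451651 / 6177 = 235.01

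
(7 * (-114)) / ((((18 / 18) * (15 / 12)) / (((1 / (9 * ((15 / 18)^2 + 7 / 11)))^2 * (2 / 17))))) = -12359424 / 23606965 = -0.52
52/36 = 13/9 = 1.44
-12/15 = -4/5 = -0.80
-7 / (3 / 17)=-119 / 3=-39.67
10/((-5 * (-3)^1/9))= 6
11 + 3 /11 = 124 /11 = 11.27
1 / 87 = 0.01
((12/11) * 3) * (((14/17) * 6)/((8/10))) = 3780/187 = 20.21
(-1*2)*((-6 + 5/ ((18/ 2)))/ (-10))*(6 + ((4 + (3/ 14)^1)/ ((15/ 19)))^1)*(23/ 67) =-383341/ 90450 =-4.24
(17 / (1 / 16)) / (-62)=-136 / 31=-4.39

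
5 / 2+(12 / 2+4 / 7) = 127 / 14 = 9.07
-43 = -43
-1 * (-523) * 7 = 3661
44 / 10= 22 / 5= 4.40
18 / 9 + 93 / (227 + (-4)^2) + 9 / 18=467 / 162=2.88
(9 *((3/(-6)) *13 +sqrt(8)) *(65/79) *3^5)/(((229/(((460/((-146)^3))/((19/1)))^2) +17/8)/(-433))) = 42330077185500/31626921059017503223-13024639134000 *sqrt(2)/31626921059017503223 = 0.00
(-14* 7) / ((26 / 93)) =-4557 / 13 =-350.54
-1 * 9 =-9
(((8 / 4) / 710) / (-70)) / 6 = -1 / 149100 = -0.00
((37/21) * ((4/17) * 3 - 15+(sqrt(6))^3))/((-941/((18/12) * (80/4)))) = 89910/111979 - 2220 * sqrt(6)/6587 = -0.02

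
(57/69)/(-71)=-0.01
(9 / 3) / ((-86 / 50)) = -75 / 43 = -1.74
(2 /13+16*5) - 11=899 /13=69.15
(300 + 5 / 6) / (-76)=-95 / 24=-3.96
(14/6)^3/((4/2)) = 343/54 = 6.35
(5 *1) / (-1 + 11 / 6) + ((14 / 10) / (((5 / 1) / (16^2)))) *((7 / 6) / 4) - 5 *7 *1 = -607 / 75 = -8.09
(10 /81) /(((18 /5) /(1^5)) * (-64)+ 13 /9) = -50 /92727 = -0.00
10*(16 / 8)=20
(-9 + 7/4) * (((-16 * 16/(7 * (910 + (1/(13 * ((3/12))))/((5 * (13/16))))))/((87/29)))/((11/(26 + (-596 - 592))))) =-130170560/12688731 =-10.26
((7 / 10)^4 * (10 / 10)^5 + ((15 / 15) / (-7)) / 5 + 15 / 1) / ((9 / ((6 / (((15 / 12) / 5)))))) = 1064807 / 26250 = 40.56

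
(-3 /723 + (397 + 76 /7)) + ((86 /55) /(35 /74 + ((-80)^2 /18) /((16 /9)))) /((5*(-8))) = 130557045581 /320108250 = 407.85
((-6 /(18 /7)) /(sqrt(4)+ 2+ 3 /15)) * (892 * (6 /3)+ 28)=-3020 /3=-1006.67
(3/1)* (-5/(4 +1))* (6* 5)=-90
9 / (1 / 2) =18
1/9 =0.11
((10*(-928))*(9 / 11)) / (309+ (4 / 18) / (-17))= -2555712 / 104005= -24.57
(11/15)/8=11/120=0.09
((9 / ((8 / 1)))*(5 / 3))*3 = 45 / 8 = 5.62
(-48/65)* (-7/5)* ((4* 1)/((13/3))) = 4032/4225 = 0.95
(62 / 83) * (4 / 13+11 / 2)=4681 / 1079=4.34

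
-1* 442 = -442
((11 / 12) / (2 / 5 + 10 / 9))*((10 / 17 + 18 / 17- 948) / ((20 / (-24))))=199089 / 289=688.89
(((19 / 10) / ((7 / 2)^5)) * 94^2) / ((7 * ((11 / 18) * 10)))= 24175296 / 32353475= 0.75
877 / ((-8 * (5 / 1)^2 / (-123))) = 107871 / 200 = 539.36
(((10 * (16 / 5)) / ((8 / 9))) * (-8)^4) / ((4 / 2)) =73728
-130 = -130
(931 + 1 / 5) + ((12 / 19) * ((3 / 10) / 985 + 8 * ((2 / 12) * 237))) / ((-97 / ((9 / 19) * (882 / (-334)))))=26893248836082 / 28800607075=933.77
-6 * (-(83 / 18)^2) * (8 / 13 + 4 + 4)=1099.10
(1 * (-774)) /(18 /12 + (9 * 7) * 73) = -516 /3067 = -0.17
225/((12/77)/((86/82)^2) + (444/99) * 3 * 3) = 10677975/1922288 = 5.55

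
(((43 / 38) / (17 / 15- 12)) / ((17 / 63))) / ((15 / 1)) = -2709 / 105298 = -0.03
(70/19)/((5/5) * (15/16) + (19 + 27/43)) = 48160/268831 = 0.18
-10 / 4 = -5 / 2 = -2.50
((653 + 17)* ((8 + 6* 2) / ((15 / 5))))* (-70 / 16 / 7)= -8375 / 3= -2791.67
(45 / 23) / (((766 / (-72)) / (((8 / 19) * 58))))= -751680 / 167371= -4.49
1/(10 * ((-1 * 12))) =-0.01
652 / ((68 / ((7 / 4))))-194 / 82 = 40185 / 2788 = 14.41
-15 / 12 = -5 / 4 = -1.25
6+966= 972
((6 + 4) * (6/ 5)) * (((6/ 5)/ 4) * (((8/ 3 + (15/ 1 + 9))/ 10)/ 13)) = 48/ 65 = 0.74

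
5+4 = 9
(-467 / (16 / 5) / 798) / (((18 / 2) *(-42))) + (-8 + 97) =429543391 / 4826304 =89.00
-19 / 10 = -1.90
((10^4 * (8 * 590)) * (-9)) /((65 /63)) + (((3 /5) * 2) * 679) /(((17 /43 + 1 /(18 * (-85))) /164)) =-138873560824656 /337571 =-411390672.85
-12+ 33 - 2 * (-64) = 149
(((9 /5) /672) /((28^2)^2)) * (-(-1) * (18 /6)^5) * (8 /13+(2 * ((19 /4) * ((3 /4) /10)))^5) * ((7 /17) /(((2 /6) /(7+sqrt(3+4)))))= 74437599672567 * sqrt(7) /71218745049088000000+74437599672567 /10174106435584000000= 0.00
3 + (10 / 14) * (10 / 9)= 239 / 63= 3.79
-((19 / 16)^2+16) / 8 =-4457 / 2048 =-2.18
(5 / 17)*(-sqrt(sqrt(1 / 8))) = -0.17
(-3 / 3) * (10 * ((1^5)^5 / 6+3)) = -95 / 3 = -31.67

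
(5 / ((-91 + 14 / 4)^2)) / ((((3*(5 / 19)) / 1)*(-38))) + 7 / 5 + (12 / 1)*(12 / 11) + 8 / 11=15379853 / 1010625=15.22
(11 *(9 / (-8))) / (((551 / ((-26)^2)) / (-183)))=3061773 / 1102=2778.38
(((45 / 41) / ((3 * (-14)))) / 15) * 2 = -1 / 287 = -0.00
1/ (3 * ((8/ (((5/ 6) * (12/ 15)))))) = 1/ 36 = 0.03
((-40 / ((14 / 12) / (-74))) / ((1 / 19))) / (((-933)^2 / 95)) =10685600 / 2031141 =5.26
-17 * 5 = -85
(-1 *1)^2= 1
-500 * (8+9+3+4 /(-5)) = -9600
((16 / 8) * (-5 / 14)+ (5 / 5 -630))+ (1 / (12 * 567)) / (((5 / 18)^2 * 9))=-425057 / 675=-629.71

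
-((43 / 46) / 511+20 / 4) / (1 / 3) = -352719 / 23506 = -15.01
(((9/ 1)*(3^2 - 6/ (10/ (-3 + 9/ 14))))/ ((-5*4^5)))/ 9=-729/ 358400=-0.00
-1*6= -6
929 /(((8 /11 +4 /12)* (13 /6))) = 404.27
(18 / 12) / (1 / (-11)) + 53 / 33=-983 / 66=-14.89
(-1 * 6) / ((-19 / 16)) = 96 / 19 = 5.05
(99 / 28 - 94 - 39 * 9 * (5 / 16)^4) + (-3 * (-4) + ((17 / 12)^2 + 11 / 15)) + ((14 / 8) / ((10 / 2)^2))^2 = -204029534273 / 2580480000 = -79.07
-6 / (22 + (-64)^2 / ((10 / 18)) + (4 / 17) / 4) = -170 / 209521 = -0.00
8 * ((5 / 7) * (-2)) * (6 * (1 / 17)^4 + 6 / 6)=-6682160 / 584647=-11.43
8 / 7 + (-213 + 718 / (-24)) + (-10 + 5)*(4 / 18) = -61207 / 252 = -242.88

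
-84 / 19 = -4.42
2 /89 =0.02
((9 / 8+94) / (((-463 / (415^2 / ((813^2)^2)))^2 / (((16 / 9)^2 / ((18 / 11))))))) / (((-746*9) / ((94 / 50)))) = -3734371887855400 / 100130230601700891801824431758206997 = -0.00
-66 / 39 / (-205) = 22 / 2665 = 0.01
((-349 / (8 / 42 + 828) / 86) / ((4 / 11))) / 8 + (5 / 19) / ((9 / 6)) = 474032557 / 2728178688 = 0.17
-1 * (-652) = 652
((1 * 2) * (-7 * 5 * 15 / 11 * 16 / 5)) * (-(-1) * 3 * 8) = -80640 / 11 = -7330.91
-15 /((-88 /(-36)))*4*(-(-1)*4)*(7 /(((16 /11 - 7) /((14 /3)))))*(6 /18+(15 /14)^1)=49560 /61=812.46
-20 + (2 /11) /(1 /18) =-184 /11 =-16.73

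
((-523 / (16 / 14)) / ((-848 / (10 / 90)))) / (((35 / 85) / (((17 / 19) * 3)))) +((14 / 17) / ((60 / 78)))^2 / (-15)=4392797599 / 13969104000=0.31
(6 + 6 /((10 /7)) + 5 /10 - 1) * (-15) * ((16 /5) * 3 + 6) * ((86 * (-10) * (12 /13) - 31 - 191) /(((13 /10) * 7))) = 253381.05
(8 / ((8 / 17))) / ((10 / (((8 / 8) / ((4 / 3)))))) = 1.28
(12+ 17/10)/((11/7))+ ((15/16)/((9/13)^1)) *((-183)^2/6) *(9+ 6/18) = 93129533/1320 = 70552.68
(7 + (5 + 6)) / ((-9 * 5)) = -2 / 5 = -0.40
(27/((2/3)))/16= 2.53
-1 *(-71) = 71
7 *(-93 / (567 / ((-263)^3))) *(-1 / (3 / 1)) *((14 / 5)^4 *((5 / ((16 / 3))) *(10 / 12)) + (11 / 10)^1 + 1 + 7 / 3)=-2218519727438 / 6075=-365188432.50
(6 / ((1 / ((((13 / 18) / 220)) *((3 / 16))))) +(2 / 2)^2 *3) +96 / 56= 116251 / 24640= 4.72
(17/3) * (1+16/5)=119/5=23.80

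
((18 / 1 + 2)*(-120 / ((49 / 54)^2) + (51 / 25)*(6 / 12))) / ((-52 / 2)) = 17373549 / 156065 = 111.32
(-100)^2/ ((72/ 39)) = 16250/ 3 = 5416.67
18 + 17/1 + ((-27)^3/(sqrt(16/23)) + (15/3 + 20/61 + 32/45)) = 112652/2745-19683 * sqrt(23)/4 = -23558.05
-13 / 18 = -0.72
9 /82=0.11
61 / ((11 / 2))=122 / 11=11.09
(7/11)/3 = 7/33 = 0.21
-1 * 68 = -68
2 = 2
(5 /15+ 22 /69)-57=-1296 /23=-56.35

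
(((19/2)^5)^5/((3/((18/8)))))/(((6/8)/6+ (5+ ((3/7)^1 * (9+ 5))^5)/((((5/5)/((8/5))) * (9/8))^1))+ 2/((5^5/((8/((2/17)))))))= 7853329323696607554651435867417103125/41774561804419072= 187993098777779459930.79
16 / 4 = 4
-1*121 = -121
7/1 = 7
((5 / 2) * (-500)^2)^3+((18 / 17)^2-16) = 70556640624999995700 / 289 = 244140624999999985.12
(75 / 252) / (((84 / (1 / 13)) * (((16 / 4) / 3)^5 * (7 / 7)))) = 675 / 10436608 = 0.00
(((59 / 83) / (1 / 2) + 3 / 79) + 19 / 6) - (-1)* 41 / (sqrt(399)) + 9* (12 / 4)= 41* sqrt(399) / 399 + 1244243 / 39342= 33.68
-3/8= -0.38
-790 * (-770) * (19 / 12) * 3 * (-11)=-31783675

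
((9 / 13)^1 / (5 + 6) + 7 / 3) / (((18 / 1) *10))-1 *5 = -96268 / 19305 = -4.99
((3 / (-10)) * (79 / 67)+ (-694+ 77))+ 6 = -409607 / 670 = -611.35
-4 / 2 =-2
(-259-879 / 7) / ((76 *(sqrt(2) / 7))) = -673 *sqrt(2) / 38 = -25.05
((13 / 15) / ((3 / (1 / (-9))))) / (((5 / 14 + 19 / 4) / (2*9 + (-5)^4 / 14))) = -1754 / 4455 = -0.39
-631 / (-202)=631 / 202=3.12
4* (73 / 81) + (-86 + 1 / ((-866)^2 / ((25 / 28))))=-140145775607 / 1700900208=-82.40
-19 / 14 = -1.36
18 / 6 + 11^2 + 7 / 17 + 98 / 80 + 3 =87473 / 680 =128.64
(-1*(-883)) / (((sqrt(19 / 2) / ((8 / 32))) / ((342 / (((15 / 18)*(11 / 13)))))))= 309933*sqrt(38) / 55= 34737.37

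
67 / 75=0.89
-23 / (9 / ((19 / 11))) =-4.41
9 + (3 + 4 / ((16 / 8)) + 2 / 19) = 268 / 19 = 14.11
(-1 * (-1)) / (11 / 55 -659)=-5 / 3294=-0.00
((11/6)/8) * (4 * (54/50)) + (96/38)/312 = 24653/24700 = 1.00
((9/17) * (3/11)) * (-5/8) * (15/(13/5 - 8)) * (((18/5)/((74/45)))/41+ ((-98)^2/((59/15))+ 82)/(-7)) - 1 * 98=-10384987979/55133848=-188.36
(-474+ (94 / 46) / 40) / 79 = -436033 / 72680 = -6.00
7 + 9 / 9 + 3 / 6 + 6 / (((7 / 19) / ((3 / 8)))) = 409 / 28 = 14.61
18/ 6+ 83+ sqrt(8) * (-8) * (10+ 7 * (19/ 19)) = 86 - 272 * sqrt(2) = -298.67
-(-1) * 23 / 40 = 23 / 40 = 0.58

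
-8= -8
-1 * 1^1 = -1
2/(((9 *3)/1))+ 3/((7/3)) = 257/189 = 1.36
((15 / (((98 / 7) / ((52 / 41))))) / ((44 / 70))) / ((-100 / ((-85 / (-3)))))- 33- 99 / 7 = -603055 / 12628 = -47.76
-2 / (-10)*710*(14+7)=2982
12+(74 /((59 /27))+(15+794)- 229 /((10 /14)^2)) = 598886 /1475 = 406.02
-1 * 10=-10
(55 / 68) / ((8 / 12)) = 165 / 136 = 1.21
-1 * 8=-8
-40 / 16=-2.50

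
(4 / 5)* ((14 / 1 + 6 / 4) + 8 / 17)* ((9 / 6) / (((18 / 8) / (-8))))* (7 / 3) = -40544 / 255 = -159.00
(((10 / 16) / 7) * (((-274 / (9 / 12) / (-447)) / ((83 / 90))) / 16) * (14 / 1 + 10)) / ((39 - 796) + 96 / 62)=-0.00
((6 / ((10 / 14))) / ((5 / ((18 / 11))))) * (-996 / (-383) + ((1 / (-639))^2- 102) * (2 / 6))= -7499624188 / 86881635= -86.32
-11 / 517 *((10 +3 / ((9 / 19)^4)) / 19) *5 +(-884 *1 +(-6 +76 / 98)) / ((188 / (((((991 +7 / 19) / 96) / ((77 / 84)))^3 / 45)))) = -277117790634443971 / 1839253413218760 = -150.67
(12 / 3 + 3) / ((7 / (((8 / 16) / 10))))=0.05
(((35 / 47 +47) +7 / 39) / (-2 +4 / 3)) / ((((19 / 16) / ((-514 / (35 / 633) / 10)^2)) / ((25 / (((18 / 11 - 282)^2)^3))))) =-1385696322459889 / 514574627981809973760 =-0.00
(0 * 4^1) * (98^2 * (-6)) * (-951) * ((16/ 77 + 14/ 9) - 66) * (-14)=0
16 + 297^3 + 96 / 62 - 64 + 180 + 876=812171559 / 31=26199082.55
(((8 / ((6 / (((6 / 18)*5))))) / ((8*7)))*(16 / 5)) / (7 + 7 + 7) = 8 / 1323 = 0.01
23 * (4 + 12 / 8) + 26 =305 / 2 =152.50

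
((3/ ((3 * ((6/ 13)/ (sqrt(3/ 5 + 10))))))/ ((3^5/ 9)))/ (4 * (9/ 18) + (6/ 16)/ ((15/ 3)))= 0.13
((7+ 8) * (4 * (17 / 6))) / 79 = 170 / 79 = 2.15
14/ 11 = 1.27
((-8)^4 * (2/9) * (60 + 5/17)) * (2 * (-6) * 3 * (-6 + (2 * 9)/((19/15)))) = -5239603200/323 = -16221681.73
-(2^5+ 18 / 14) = -233 / 7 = -33.29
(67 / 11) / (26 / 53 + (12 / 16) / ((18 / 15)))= 28408 / 5203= 5.46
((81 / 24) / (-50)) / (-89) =27 / 35600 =0.00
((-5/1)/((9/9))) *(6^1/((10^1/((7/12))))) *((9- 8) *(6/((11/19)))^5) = -33694755192/161051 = -209217.92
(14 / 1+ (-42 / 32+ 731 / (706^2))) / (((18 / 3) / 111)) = 936046387 / 3987488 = 234.75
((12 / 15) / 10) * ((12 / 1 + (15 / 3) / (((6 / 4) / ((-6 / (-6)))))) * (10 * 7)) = 1288 / 15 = 85.87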